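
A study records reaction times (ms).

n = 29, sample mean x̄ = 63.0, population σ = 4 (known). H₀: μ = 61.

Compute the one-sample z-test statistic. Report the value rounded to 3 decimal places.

test statistic = 2.693

SE = σ/√n = 4/√29 = 0.7428
z = (x̄−μ₀)/SE = (63.0−61)/0.7428 = 2.6926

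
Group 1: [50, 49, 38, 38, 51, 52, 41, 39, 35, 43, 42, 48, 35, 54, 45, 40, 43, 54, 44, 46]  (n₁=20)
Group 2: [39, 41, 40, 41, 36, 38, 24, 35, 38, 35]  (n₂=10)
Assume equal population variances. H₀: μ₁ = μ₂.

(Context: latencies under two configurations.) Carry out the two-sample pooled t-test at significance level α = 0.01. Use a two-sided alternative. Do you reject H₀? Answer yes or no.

reject H₀: yes

x̄₁=44.350, s₁=5.994, n₁=20
x̄₂=36.700, s₂=4.990, n₂=10
s_p² = [19·5.994² + 9·4.990²]/28 = 32.3804
SE = √(s_p²·(1/20+1/10)) = 2.2039
t = (44.350−36.700)/2.2039 = 3.4712
df = 28
p-value (two-sided) = 0.00170
At α=0.01: p < α → reject H₀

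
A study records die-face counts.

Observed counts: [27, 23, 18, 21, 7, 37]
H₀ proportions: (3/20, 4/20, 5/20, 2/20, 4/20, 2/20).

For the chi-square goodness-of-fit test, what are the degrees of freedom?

df = k − 1 = 6 − 1 = 5

degrees of freedom = 5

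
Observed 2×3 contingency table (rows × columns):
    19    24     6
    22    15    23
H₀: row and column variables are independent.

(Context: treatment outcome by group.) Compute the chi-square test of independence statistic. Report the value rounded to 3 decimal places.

test statistic = 11.267

Row totals [49, 60], col totals [41, 39, 29], n=109
χ² = (19−18.43)²/18.43 + (24−17.53)²/17.53 + (6−13.04)²/13.04 + (22−22.57)²/22.57 + (15−21.47)²/21.47 + (23−15.96)²/15.96 = 11.2666
df = 2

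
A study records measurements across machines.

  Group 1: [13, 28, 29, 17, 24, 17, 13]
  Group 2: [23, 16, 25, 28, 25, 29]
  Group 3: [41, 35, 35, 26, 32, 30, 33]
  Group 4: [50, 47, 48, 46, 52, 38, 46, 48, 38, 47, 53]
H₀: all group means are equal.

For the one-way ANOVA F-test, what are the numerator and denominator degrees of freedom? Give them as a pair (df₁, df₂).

k = 4 groups, N = 31 total
df = (k−1, N−k) = (4−1, 31−4) = (3, 27)

degrees of freedom = [3, 27]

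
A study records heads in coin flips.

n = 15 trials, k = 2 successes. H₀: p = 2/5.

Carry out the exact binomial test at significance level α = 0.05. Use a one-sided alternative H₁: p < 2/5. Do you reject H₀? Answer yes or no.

Exact binomial: n=15, k=2, p₀=2/5=0.4000
P(X≤2) from Σ C(n,i)·p₀^i·(1−p₀)^(n−i)
p-value (one-sided, H₁ less) = 0.02711
At α=0.05: p < α → reject H₀

reject H₀: yes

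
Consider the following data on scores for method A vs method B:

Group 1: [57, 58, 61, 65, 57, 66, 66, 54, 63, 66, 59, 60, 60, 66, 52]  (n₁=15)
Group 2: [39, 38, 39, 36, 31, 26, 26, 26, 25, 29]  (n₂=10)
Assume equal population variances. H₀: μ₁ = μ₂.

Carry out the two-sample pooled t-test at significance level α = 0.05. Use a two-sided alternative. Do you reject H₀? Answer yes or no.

reject H₀: yes

x̄₁=60.667, s₁=4.593, n₁=15
x̄₂=31.500, s₂=5.911, n₂=10
s_p² = [14·4.593² + 9·5.911²]/23 = 26.5145
SE = √(s_p²·(1/15+1/10)) = 2.1022
t = (60.667−31.500)/2.1022 = 13.8746
df = 23
p-value (two-sided) = 0.00000
At α=0.05: p < α → reject H₀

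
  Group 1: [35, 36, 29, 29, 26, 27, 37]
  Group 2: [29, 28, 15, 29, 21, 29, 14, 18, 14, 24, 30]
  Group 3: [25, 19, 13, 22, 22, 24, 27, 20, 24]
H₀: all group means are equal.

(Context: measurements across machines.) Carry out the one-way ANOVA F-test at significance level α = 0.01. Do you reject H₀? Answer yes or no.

Group means [31.29, 22.82, 21.78], grand mean 24.667
SSB = Σnᵢ(x̄ᵢ−x̄)² = 419.380; SSW = ΣΣ(x−x̄ᵢ)² = 698.620
MSB = 419.380/2 = 209.6898; MSW = 698.620/24 = 29.1092
F = MSB/MSW = 7.2036
df = (2, 24)
p-value (upper-tail) = 0.00354
At α=0.01: p < α → reject H₀

reject H₀: yes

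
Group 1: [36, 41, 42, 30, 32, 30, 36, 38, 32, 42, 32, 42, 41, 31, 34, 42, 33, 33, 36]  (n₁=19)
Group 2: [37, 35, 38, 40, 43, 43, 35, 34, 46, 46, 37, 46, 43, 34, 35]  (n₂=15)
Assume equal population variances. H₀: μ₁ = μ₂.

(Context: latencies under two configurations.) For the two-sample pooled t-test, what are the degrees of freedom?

df = n₁ + n₂ − 2 = 19 + 15 − 2 = 32

degrees of freedom = 32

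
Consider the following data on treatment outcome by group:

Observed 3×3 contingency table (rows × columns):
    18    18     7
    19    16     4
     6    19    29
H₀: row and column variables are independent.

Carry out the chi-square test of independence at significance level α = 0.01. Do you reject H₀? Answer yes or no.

reject H₀: yes

Row totals [43, 39, 54], col totals [43, 53, 40], n=136
χ² = (18−13.60)²/13.60 + (18−16.76)²/16.76 + (7−12.65)²/12.65 + (19−12.33)²/12.33 + (16−15.20)²/15.20 + (4−11.47)²/11.47 + (6−17.07)²/17.07 + (19−21.04)²/21.04 + (29−15.88)²/15.88 = 30.7700
df = 4
p-value (upper-tail) = 0.00000
At α=0.01: p < α → reject H₀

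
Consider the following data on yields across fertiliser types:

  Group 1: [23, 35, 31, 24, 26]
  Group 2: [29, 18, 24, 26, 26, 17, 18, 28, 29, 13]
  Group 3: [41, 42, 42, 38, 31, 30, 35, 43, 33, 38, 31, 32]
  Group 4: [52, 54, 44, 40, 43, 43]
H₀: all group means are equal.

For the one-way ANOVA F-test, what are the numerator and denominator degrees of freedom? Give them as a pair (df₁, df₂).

degrees of freedom = [3, 29]

k = 4 groups, N = 33 total
df = (k−1, N−k) = (4−1, 33−4) = (3, 29)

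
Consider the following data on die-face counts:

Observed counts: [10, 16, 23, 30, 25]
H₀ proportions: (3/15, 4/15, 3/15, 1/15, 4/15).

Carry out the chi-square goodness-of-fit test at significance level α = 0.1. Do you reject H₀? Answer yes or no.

n = 104; E_i = n·p_i = [20.80, 27.73, 20.80, 6.93, 27.73]
χ² = (10−20.80)²/20.80 + (16−27.73)²/27.73 + (23−20.80)²/20.80 + (30−6.93)²/6.93 + (25−27.73)²/27.73 = 87.8149
df = 4
p-value (upper-tail) = 0.00000
At α=0.1: p < α → reject H₀

reject H₀: yes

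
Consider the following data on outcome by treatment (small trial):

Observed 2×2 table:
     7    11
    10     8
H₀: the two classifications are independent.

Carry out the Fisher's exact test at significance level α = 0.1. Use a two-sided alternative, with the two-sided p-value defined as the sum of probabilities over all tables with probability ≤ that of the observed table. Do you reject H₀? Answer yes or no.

Margins: r₁=18, r₂=18, c₁=17, c₂=19, n=36
p_obs = C(18,7)·C(18,10)/C(36,17); sum pmf over tables with pmf ≤ p_obs
p-value (two-sided) = 0.50509
At α=0.1: p ≥ α → fail to reject H₀

reject H₀: no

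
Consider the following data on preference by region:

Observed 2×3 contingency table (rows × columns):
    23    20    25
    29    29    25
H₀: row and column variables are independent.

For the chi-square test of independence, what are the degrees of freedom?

degrees of freedom = 2

df = (r−1)(c−1) = (2−1)·(3−1) = 2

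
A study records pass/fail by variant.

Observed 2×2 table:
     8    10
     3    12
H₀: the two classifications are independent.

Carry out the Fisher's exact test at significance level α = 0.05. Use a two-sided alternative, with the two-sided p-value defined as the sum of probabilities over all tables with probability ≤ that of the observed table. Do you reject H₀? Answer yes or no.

reject H₀: no

Margins: r₁=18, r₂=15, c₁=11, c₂=22, n=33
p_obs = C(18,8)·C(15,3)/C(33,11); sum pmf over tables with pmf ≤ p_obs
p-value (two-sided) = 0.26593
At α=0.05: p ≥ α → fail to reject H₀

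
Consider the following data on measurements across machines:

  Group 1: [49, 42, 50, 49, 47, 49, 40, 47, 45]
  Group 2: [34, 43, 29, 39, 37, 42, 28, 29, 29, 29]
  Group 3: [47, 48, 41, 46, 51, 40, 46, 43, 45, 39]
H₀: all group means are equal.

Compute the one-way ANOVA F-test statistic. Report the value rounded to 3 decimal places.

test statistic = 21.455

Group means [46.44, 33.90, 44.60], grand mean 41.483
SSB = Σnᵢ(x̄ᵢ−x̄)² = 893.719; SSW = ΣΣ(x−x̄ᵢ)² = 541.522
MSB = 893.719/2 = 446.8596; MSW = 541.522/26 = 20.8278
F = MSB/MSW = 21.4550
df = (2, 26)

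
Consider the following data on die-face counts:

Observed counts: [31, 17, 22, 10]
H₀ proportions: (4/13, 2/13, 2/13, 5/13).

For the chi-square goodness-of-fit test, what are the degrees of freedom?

degrees of freedom = 3

df = k − 1 = 4 − 1 = 3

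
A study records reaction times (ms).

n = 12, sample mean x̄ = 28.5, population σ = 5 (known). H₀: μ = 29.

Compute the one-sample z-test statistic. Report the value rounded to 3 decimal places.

test statistic = -0.346

SE = σ/√n = 5/√12 = 1.4434
z = (x̄−μ₀)/SE = (28.5−29)/1.4434 = -0.3464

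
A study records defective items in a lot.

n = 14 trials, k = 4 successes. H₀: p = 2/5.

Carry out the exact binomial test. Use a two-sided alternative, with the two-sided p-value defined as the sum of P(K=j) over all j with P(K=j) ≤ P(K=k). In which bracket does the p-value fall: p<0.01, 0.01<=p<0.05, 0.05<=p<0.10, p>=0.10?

Exact binomial: n=14, k=4, p₀=2/5=0.4000
P(X=j) = C(n,j)·p₀^j·(1−p₀)^(n−j); p = Σ P(X=j) over j with P(X=j) ≤ P(X=4)
p-value (two-sided) = 0.42940
→ bracket: p>=0.10

p-value bracket: p>=0.10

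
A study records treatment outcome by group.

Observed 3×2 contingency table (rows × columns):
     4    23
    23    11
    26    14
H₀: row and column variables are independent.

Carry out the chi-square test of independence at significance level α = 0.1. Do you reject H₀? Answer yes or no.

Row totals [27, 34, 40], col totals [53, 48], n=101
χ² = (4−14.17)²/14.17 + (23−12.83)²/12.83 + (23−17.84)²/17.84 + (11−16.16)²/16.16 + (26−20.99)²/20.99 + (14−19.01)²/19.01 = 21.0096
df = 2
p-value (upper-tail) = 0.00003
At α=0.1: p < α → reject H₀

reject H₀: yes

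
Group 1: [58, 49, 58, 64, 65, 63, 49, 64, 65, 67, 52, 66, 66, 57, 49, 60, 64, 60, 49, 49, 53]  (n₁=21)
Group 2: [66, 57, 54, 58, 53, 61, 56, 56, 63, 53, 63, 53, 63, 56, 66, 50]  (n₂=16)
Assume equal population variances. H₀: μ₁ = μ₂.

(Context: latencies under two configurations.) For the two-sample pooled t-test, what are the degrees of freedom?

degrees of freedom = 35

df = n₁ + n₂ − 2 = 21 + 16 − 2 = 35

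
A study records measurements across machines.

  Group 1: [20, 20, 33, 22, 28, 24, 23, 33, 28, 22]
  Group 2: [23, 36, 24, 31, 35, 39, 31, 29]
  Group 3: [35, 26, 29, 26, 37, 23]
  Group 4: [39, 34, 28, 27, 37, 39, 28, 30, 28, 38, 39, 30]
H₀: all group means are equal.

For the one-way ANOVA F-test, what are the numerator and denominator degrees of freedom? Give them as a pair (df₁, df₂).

k = 4 groups, N = 36 total
df = (k−1, N−k) = (4−1, 36−4) = (3, 32)

degrees of freedom = [3, 32]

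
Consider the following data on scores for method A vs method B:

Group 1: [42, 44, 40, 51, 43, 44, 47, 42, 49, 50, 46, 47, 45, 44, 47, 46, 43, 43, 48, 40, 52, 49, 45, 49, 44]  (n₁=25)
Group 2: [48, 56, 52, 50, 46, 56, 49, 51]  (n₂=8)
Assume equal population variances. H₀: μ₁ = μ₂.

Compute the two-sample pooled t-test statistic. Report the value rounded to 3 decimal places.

test statistic = -3.979

x̄₁=45.600, s₁=3.266, n₁=25
x̄₂=51.000, s₂=3.586, n₂=8
s_p² = [24·3.266² + 7·3.586²]/31 = 11.1613
SE = √(s_p²·(1/25+1/8)) = 1.3571
t = (45.600−51.000)/1.3571 = -3.9792
df = 31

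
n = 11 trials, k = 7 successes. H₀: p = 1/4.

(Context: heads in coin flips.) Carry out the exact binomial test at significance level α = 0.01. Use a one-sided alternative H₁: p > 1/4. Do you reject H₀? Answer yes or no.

reject H₀: yes

Exact binomial: n=11, k=7, p₀=1/4=0.2500
P(X≥7) from Σ C(n,i)·p₀^i·(1−p₀)^(n−i)
p-value (one-sided, H₁ greater) = 0.00756
At α=0.01: p < α → reject H₀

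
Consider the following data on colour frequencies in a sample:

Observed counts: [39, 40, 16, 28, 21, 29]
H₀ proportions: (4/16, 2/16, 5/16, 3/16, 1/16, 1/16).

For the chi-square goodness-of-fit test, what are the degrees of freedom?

degrees of freedom = 5

df = k − 1 = 6 − 1 = 5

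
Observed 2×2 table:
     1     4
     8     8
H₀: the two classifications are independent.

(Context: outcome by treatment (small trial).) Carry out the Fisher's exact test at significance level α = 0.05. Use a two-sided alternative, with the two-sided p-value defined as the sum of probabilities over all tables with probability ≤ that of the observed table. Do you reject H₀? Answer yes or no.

Margins: r₁=5, r₂=16, c₁=9, c₂=12, n=21
p_obs = C(5,1)·C(16,8)/C(21,9); sum pmf over tables with pmf ≤ p_obs
p-value (two-sided) = 0.33835
At α=0.05: p ≥ α → fail to reject H₀

reject H₀: no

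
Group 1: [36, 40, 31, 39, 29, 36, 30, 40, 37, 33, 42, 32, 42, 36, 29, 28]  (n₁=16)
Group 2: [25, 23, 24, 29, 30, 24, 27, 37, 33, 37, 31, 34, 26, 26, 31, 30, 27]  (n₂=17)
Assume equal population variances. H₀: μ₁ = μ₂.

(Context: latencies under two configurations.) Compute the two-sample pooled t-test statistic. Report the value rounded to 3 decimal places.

x̄₁=35.000, s₁=4.803, n₁=16
x̄₂=29.059, s₂=4.380, n₂=17
s_p² = [15·4.803² + 16·4.380²]/31 = 21.0626
SE = √(s_p²·(1/16+1/17)) = 1.5986
t = (35.000−29.059)/1.5986 = 3.7166
df = 31

test statistic = 3.717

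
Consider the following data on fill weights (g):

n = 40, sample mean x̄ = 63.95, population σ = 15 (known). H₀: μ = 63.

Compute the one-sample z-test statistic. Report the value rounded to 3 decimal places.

test statistic = 0.401

SE = σ/√n = 15/√40 = 2.3717
z = (x̄−μ₀)/SE = (63.95−63)/2.3717 = 0.4006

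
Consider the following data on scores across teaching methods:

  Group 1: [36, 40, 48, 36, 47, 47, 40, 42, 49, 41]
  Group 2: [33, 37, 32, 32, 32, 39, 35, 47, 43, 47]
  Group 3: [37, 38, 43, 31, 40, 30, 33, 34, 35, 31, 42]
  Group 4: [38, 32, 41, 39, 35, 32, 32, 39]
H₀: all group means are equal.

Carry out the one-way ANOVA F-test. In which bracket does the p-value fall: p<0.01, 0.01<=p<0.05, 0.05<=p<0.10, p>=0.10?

Group means [42.60, 37.70, 35.82, 36.00], grand mean 38.077
SSB = Σnᵢ(x̄ᵢ−x̄)² = 296.633; SSW = ΣΣ(x−x̄ᵢ)² = 844.136
MSB = 296.633/3 = 98.8776; MSW = 844.136/35 = 24.1182
F = MSB/MSW = 4.0997
df = (3, 35)
p-value (upper-tail) = 0.01356
→ bracket: 0.01<=p<0.05

p-value bracket: 0.01<=p<0.05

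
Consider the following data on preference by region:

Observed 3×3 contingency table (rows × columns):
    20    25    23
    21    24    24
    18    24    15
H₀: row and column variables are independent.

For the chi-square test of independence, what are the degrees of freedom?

degrees of freedom = 4

df = (r−1)(c−1) = (3−1)·(3−1) = 4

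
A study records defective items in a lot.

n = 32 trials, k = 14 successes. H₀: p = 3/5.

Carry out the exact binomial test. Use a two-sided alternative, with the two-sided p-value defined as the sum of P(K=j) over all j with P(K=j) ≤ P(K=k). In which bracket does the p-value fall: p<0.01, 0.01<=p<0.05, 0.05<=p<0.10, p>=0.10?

p-value bracket: 0.05<=p<0.10

Exact binomial: n=32, k=14, p₀=3/5=0.6000
P(X=j) = C(n,j)·p₀^j·(1−p₀)^(n−j); p = Σ P(X=j) over j with P(X=j) ≤ P(X=14)
p-value (two-sided) = 0.07109
→ bracket: 0.05<=p<0.10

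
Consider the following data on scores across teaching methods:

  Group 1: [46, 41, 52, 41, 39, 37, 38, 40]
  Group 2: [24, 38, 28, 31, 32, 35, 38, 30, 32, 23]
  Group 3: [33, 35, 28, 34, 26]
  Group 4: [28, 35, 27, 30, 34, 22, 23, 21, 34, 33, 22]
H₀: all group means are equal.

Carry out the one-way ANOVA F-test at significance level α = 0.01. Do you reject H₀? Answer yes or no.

reject H₀: yes

Group means [41.75, 31.10, 31.20, 28.09], grand mean 32.647
SSB = Σnᵢ(x̄ᵢ−x̄)² = 925.656; SSW = ΣΣ(x−x̄ᵢ)² = 770.109
MSB = 925.656/3 = 308.5519; MSW = 770.109/30 = 25.6703
F = MSB/MSW = 12.0198
df = (3, 30)
p-value (upper-tail) = 0.00002
At α=0.01: p < α → reject H₀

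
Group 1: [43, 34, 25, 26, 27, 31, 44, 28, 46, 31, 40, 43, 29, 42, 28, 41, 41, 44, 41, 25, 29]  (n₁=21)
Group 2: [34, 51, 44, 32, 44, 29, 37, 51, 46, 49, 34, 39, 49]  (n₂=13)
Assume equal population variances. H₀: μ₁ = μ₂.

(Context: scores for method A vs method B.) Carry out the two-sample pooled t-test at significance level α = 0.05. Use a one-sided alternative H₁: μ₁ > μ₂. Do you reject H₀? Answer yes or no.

reject H₀: no

x̄₁=35.143, s₁=7.552, n₁=21
x̄₂=41.462, s₂=7.699, n₂=13
s_p² = [20·7.552² + 12·7.699²]/32 = 57.8688
SE = √(s_p²·(1/21+1/13)) = 2.6846
t = (35.143−41.462)/2.6846 = -2.3537
df = 32
p-value (one-sided, H₁ greater) = 0.98755
At α=0.05: p ≥ α → fail to reject H₀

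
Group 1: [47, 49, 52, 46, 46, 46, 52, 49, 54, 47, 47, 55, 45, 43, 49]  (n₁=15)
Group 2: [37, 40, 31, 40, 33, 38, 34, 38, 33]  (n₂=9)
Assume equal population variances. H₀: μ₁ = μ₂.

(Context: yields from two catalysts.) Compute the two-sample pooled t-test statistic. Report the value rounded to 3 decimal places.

test statistic = 8.706

x̄₁=48.467, s₁=3.441, n₁=15
x̄₂=36.000, s₂=3.317, n₂=9
s_p² = [14·3.441² + 8·3.317²]/22 = 11.5333
SE = √(s_p²·(1/15+1/9)) = 1.4319
t = (48.467−36.000)/1.4319 = 8.7063
df = 22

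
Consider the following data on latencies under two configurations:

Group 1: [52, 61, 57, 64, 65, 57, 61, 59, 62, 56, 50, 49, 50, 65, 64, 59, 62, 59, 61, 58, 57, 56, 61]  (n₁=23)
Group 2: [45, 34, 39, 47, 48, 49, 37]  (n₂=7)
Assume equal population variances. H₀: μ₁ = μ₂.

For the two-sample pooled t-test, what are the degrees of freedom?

degrees of freedom = 28

df = n₁ + n₂ − 2 = 23 + 7 − 2 = 28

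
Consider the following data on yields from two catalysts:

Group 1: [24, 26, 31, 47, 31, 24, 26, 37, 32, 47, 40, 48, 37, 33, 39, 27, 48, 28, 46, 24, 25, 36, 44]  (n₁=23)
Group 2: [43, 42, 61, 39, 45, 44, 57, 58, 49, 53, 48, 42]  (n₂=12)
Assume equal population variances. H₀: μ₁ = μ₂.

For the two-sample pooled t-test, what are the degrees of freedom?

df = n₁ + n₂ − 2 = 23 + 12 − 2 = 33

degrees of freedom = 33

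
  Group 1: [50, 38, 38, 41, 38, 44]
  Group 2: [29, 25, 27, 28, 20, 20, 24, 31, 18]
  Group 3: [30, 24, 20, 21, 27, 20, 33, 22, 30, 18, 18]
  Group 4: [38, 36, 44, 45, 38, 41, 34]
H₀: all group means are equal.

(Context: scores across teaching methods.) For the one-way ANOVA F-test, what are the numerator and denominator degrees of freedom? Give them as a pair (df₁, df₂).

degrees of freedom = [3, 29]

k = 4 groups, N = 33 total
df = (k−1, N−k) = (4−1, 33−4) = (3, 29)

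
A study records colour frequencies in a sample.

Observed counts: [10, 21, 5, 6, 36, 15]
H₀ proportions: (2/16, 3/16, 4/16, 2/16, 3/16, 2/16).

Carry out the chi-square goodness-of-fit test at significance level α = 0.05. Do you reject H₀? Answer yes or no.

n = 93; E_i = n·p_i = [11.62, 17.44, 23.25, 11.62, 17.44, 11.62]
χ² = (10−11.62)²/11.62 + (21−17.44)²/17.44 + (5−23.25)²/23.25 + (6−11.62)²/11.62 + (36−17.44)²/17.44 + (15−11.62)²/11.62 = 38.7419
df = 5
p-value (upper-tail) = 0.00000
At α=0.05: p < α → reject H₀

reject H₀: yes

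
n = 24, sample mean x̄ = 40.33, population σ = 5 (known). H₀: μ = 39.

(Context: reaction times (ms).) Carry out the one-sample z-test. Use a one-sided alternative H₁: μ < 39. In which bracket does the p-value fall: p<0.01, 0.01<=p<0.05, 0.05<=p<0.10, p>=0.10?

p-value bracket: p>=0.10

SE = σ/√n = 5/√24 = 1.0206
z = (x̄−μ₀)/SE = (40.33−39)/1.0206 = 1.3031
p-value (one-sided, H₁ less) = 0.90373
→ bracket: p>=0.10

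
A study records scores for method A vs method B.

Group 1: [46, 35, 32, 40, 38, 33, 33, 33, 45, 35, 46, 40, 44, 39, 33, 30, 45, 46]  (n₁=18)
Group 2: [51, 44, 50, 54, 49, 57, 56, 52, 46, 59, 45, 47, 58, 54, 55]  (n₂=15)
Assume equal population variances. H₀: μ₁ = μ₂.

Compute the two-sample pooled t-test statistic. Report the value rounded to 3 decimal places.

x̄₁=38.500, s₁=5.680, n₁=18
x̄₂=51.800, s₂=4.858, n₂=15
s_p² = [17·5.680² + 14·4.858²]/31 = 28.3516
SE = √(s_p²·(1/18+1/15)) = 1.8615
t = (38.500−51.800)/1.8615 = -7.1448
df = 31

test statistic = -7.145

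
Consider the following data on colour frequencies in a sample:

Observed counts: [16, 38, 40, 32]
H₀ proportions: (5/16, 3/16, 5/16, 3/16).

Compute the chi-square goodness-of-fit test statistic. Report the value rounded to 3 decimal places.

test statistic = 25.602

n = 126; E_i = n·p_i = [39.38, 23.62, 39.38, 23.62]
χ² = (16−39.38)²/39.38 + (38−23.62)²/23.62 + (40−39.38)²/39.38 + (32−23.62)²/23.62 = 25.6021
df = 3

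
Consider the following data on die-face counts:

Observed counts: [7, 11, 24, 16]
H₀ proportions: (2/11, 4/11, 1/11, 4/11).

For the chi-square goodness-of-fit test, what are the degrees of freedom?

degrees of freedom = 3

df = k − 1 = 4 − 1 = 3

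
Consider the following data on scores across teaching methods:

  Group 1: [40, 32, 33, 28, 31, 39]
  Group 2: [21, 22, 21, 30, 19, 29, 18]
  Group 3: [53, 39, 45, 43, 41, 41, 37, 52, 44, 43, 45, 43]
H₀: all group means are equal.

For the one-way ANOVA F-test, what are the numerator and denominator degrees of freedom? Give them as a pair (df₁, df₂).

k = 3 groups, N = 25 total
df = (k−1, N−k) = (3−1, 25−3) = (2, 22)

degrees of freedom = [2, 22]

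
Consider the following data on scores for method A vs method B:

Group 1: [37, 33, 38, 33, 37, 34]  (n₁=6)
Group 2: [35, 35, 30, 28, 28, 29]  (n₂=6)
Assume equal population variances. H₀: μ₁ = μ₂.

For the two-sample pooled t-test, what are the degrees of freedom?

degrees of freedom = 10

df = n₁ + n₂ − 2 = 6 + 6 − 2 = 10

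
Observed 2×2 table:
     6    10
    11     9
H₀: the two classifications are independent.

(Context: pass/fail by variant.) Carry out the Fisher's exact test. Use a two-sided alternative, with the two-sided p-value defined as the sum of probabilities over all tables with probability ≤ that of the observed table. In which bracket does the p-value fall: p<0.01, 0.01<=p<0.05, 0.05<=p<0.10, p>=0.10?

Margins: r₁=16, r₂=20, c₁=17, c₂=19, n=36
p_obs = C(16,6)·C(20,11)/C(36,17); sum pmf over tables with pmf ≤ p_obs
p-value (two-sided) = 0.33511
→ bracket: p>=0.10

p-value bracket: p>=0.10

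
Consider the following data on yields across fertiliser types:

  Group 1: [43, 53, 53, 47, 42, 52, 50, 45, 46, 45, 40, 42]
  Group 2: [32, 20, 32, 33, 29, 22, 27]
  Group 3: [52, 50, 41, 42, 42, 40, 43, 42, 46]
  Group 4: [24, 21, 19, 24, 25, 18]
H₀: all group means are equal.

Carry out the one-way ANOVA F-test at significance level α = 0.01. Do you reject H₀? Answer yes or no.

Group means [46.50, 27.86, 44.22, 21.83], grand mean 37.706
SSB = Σnᵢ(x̄ᵢ−x̄)² = 3500.813; SSW = ΣΣ(x−x̄ᵢ)² = 570.246
MSB = 3500.813/3 = 1166.9376; MSW = 570.246/30 = 19.0082
F = MSB/MSW = 61.3913
df = (3, 30)
p-value (upper-tail) = 0.00000
At α=0.01: p < α → reject H₀

reject H₀: yes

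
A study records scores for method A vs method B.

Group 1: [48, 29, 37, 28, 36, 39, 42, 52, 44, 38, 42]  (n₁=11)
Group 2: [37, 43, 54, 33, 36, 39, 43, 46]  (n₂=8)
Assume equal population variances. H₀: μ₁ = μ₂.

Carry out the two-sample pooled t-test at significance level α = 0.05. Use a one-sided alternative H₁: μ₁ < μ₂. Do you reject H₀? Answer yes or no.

reject H₀: no

x̄₁=39.545, s₁=7.244, n₁=11
x̄₂=41.375, s₂=6.653, n₂=8
s_p² = [10·7.244² + 7·6.653²]/17 = 49.0943
SE = √(s_p²·(1/11+1/8)) = 3.2557
t = (39.545−41.375)/3.2557 = -0.5619
df = 17
p-value (one-sided, H₁ less) = 0.29074
At α=0.05: p ≥ α → fail to reject H₀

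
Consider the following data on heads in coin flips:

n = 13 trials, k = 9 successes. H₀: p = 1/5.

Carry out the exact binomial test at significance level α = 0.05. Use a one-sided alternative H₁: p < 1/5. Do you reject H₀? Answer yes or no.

reject H₀: no

Exact binomial: n=13, k=9, p₀=1/5=0.2000
P(X≤9) from Σ C(n,i)·p₀^i·(1−p₀)^(n−i)
p-value (one-sided, H₁ less) = 0.99998
At α=0.05: p ≥ α → fail to reject H₀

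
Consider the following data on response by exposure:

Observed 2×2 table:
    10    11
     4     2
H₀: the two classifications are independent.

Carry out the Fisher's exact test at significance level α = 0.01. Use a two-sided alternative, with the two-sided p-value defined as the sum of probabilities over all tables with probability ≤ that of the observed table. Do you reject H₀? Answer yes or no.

Margins: r₁=21, r₂=6, c₁=14, c₂=13, n=27
p_obs = C(21,10)·C(6,4)/C(27,14); sum pmf over tables with pmf ≤ p_obs
p-value (two-sided) = 0.64831
At α=0.01: p ≥ α → fail to reject H₀

reject H₀: no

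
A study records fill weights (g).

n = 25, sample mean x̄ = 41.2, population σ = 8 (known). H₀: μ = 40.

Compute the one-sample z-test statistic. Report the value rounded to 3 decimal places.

test statistic = 0.750

SE = σ/√n = 8/√25 = 1.6000
z = (x̄−μ₀)/SE = (41.2−40)/1.6000 = 0.7500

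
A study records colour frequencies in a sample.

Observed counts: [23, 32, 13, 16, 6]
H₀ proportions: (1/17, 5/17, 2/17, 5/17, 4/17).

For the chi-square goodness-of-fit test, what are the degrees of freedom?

degrees of freedom = 4

df = k − 1 = 5 − 1 = 4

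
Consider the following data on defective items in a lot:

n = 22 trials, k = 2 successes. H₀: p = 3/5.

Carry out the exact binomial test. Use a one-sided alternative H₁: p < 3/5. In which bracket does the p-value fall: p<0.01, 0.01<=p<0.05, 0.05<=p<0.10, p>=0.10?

p-value bracket: p<0.01

Exact binomial: n=22, k=2, p₀=3/5=0.6000
P(X≤2) from Σ C(n,i)·p₀^i·(1−p₀)^(n−i)
p-value (one-sided, H₁ less) = 0.00000
→ bracket: p<0.01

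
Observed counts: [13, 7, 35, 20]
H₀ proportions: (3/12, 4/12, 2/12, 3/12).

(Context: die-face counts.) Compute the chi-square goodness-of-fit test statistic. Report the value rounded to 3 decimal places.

test statistic = 55.307

n = 75; E_i = n·p_i = [18.75, 25.00, 12.50, 18.75]
χ² = (13−18.75)²/18.75 + (7−25.00)²/25.00 + (35−12.50)²/12.50 + (20−18.75)²/18.75 = 55.3067
df = 3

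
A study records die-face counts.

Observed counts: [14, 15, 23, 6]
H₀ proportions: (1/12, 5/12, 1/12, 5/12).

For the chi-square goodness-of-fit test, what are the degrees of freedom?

degrees of freedom = 3

df = k − 1 = 4 − 1 = 3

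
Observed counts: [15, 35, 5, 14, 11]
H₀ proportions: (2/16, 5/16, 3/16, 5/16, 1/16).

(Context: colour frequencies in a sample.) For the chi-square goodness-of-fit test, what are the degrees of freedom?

df = k − 1 = 5 − 1 = 4

degrees of freedom = 4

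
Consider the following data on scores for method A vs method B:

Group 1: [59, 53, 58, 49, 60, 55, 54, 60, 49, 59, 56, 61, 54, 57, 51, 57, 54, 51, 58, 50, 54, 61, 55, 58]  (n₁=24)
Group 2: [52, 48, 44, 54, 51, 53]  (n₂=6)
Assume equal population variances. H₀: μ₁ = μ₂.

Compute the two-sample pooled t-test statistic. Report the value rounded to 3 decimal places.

test statistic = 3.060

x̄₁=55.542, s₁=3.730, n₁=24
x̄₂=50.333, s₂=3.724, n₂=6
s_p² = [23·3.730² + 5·3.724²]/28 = 13.9033
SE = √(s_p²·(1/24+1/6)) = 1.7019
t = (55.542−50.333)/1.7019 = 3.0603
df = 28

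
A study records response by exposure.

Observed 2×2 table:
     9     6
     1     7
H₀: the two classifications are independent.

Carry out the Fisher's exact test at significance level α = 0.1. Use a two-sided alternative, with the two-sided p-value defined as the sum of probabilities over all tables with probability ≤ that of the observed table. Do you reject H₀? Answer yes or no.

reject H₀: yes

Margins: r₁=15, r₂=8, c₁=10, c₂=13, n=23
p_obs = C(15,9)·C(8,1)/C(23,10); sum pmf over tables with pmf ≤ p_obs
p-value (two-sided) = 0.07430
At α=0.1: p < α → reject H₀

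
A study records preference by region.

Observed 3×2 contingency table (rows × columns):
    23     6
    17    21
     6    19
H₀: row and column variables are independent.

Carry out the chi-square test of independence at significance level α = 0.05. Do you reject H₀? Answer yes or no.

Row totals [29, 38, 25], col totals [46, 46], n=92
χ² = (23−14.50)²/14.50 + (6−14.50)²/14.50 + (17−19.00)²/19.00 + (21−19.00)²/19.00 + (6−12.50)²/12.50 + (19−12.50)²/12.50 = 17.1466
df = 2
p-value (upper-tail) = 0.00019
At α=0.05: p < α → reject H₀

reject H₀: yes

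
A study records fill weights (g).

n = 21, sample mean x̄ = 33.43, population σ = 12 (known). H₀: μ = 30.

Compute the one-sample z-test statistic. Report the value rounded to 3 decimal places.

SE = σ/√n = 12/√21 = 2.6186
z = (x̄−μ₀)/SE = (33.43−30)/2.6186 = 1.3099

test statistic = 1.310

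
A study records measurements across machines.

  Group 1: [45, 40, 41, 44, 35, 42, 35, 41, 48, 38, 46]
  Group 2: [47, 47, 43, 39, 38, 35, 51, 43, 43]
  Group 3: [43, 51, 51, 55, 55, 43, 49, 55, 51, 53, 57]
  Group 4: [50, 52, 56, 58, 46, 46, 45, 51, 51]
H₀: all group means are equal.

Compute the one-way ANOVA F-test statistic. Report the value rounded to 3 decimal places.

test statistic = 12.558

Group means [41.36, 42.89, 51.18, 50.56], grand mean 46.475
SSB = Σnᵢ(x̄ᵢ−x̄)² = 796.682; SSW = ΣΣ(x−x̄ᵢ)² = 761.293
MSB = 796.682/3 = 265.5607; MSW = 761.293/36 = 21.1470
F = MSB/MSW = 12.5578
df = (3, 36)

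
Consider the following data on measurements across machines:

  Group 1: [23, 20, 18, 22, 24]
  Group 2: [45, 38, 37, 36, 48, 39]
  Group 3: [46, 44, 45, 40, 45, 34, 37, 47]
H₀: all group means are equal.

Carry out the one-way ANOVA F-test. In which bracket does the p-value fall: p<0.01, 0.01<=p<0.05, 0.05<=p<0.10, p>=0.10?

Group means [21.40, 40.50, 42.25], grand mean 36.211
SSB = Σnᵢ(x̄ᵢ−x̄)² = 1498.958; SSW = ΣΣ(x−x̄ᵢ)² = 296.200
MSB = 1498.958/2 = 749.4789; MSW = 296.200/16 = 18.5125
F = MSB/MSW = 40.4850
df = (2, 16)
p-value (upper-tail) = 0.00000
→ bracket: p<0.01

p-value bracket: p<0.01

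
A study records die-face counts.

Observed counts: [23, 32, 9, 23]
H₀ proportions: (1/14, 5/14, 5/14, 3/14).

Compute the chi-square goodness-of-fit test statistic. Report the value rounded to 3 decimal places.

n = 87; E_i = n·p_i = [6.21, 31.07, 31.07, 18.64]
χ² = (23−6.21)²/6.21 + (32−31.07)²/31.07 + (9−31.07)²/31.07 + (23−18.64)²/18.64 = 62.0651
df = 3

test statistic = 62.065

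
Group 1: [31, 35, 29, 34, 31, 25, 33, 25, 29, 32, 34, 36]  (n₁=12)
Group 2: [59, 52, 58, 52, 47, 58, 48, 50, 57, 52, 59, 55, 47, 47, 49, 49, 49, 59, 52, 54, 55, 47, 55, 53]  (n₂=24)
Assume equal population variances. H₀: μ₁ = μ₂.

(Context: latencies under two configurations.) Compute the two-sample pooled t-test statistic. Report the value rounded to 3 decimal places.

test statistic = -14.991

x̄₁=31.167, s₁=3.614, n₁=12
x̄₂=52.625, s₂=4.241, n₂=24
s_p² = [11·3.614² + 23·4.241²]/34 = 16.3909
SE = √(s_p²·(1/12+1/24)) = 1.4314
t = (31.167−52.625)/1.4314 = -14.9913
df = 34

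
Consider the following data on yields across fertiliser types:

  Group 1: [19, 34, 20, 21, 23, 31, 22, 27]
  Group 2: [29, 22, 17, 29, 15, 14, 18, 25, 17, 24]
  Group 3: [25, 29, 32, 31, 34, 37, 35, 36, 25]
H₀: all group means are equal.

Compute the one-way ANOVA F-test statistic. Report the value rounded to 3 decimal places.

Group means [24.62, 21.00, 31.56], grand mean 25.593
SSB = Σnᵢ(x̄ᵢ−x̄)² = 538.421; SSW = ΣΣ(x−x̄ᵢ)² = 650.097
MSB = 538.421/2 = 269.2106; MSW = 650.097/24 = 27.0874
F = MSB/MSW = 9.9386
df = (2, 24)

test statistic = 9.939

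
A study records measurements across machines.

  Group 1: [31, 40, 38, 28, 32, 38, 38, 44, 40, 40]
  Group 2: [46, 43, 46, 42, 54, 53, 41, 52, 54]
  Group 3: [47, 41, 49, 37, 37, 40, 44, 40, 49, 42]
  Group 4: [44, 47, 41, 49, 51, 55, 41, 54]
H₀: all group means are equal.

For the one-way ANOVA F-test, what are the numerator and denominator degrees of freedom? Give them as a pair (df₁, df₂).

degrees of freedom = [3, 33]

k = 4 groups, N = 37 total
df = (k−1, N−k) = (4−1, 37−4) = (3, 33)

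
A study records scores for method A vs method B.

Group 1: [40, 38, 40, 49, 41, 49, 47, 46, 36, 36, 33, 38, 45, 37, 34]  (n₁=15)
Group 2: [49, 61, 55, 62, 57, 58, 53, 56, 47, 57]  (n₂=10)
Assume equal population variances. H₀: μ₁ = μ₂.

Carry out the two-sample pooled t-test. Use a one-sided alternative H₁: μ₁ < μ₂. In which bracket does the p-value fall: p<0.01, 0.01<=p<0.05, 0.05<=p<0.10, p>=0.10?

p-value bracket: p<0.01

x̄₁=40.600, s₁=5.356, n₁=15
x̄₂=55.500, s₂=4.767, n₂=10
s_p² = [14·5.356² + 9·4.767²]/23 = 26.3522
SE = √(s_p²·(1/15+1/10)) = 2.0957
t = (40.600−55.500)/2.0957 = -7.1097
df = 23
p-value (one-sided, H₁ less) = 0.00000
→ bracket: p<0.01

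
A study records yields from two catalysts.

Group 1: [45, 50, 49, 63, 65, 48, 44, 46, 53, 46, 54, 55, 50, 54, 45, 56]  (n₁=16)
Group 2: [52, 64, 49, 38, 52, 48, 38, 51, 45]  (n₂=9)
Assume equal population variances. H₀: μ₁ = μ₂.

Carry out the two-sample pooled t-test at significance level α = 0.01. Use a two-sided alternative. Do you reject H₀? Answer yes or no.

reject H₀: no

x̄₁=51.438, s₁=6.250, n₁=16
x̄₂=48.556, s₂=7.939, n₂=9
s_p² = [15·6.250² + 8·7.939²]/23 = 47.3982
SE = √(s_p²·(1/16+1/9)) = 2.8686
t = (51.438−48.556)/2.8686 = 1.0047
df = 23
p-value (two-sided) = 0.32552
At α=0.01: p ≥ α → fail to reject H₀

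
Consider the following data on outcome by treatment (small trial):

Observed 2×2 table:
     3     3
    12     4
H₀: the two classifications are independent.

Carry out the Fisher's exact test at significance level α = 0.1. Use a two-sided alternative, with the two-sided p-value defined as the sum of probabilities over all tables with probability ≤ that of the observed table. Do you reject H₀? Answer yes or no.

reject H₀: no

Margins: r₁=6, r₂=16, c₁=15, c₂=7, n=22
p_obs = C(6,3)·C(16,12)/C(22,15); sum pmf over tables with pmf ≤ p_obs
p-value (two-sided) = 0.33408
At α=0.1: p ≥ α → fail to reject H₀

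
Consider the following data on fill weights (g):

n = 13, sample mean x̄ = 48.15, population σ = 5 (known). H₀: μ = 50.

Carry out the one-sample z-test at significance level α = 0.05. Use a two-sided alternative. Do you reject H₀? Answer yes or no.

reject H₀: no

SE = σ/√n = 5/√13 = 1.3868
z = (x̄−μ₀)/SE = (48.15−50)/1.3868 = -1.3341
p-value (two-sided) = 0.18219
At α=0.05: p ≥ α → fail to reject H₀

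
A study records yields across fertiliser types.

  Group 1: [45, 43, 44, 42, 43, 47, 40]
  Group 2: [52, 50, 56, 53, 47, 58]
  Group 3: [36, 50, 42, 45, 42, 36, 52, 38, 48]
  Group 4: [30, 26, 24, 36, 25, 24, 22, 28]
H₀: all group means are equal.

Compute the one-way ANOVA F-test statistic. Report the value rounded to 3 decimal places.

test statistic = 40.723

Group means [43.43, 52.67, 43.22, 26.88], grand mean 40.800
SSB = Σnᵢ(x̄ᵢ−x̄)² = 2497.322; SSW = ΣΣ(x−x̄ᵢ)² = 531.478
MSB = 2497.322/3 = 832.4406; MSW = 531.478/26 = 20.4415
F = MSB/MSW = 40.7231
df = (3, 26)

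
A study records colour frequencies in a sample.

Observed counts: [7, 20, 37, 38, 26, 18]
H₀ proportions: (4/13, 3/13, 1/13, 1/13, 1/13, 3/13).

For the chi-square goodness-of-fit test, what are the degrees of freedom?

degrees of freedom = 5

df = k − 1 = 6 − 1 = 5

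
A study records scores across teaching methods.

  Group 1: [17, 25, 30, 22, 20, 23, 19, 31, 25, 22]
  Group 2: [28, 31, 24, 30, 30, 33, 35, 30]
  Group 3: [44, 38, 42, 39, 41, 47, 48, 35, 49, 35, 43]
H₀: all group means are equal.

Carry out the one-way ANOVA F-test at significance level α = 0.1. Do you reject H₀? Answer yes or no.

Group means [23.40, 30.12, 41.91], grand mean 32.276
SSB = Σnᵢ(x̄ᵢ−x̄)² = 1845.609; SSW = ΣΣ(x−x̄ᵢ)² = 496.184
MSB = 1845.609/2 = 922.8045; MSW = 496.184/26 = 19.0840
F = MSB/MSW = 48.3549
df = (2, 26)
p-value (upper-tail) = 0.00000
At α=0.1: p < α → reject H₀

reject H₀: yes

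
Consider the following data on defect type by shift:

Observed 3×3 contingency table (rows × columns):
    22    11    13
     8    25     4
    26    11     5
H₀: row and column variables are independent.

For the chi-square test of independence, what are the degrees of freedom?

df = (r−1)(c−1) = (3−1)·(3−1) = 4

degrees of freedom = 4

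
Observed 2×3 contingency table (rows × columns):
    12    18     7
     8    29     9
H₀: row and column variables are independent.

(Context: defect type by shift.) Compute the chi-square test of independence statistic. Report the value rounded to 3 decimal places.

Row totals [37, 46], col totals [20, 47, 16], n=83
χ² = (12−8.92)²/8.92 + (18−20.95)²/20.95 + (7−7.13)²/7.13 + (8−11.08)²/11.08 + (29−26.05)²/26.05 + (9−8.87)²/8.87 = 2.6801
df = 2

test statistic = 2.680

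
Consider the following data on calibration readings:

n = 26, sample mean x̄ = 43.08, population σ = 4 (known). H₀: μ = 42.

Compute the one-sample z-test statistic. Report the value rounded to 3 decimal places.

SE = σ/√n = 4/√26 = 0.7845
z = (x̄−μ₀)/SE = (43.08−42)/0.7845 = 1.3767

test statistic = 1.377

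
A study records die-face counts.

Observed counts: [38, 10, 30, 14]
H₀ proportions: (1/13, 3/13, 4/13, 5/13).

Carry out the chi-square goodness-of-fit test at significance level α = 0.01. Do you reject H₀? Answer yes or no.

n = 92; E_i = n·p_i = [7.08, 21.23, 28.31, 35.38]
χ² = (38−7.08)²/7.08 + (10−21.23)²/21.23 + (30−28.31)²/28.31 + (14−35.38)²/35.38 = 154.0862
df = 3
p-value (upper-tail) = 0.00000
At α=0.01: p < α → reject H₀

reject H₀: yes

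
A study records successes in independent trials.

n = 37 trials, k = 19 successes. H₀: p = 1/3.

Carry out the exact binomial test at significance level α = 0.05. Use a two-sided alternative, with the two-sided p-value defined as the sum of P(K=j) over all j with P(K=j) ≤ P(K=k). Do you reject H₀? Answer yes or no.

reject H₀: yes

Exact binomial: n=37, k=19, p₀=1/3=0.3333
P(X=j) = C(n,j)·p₀^j·(1−p₀)^(n−j); p = Σ P(X=j) over j with P(X=j) ≤ P(X=19)
p-value (two-sided) = 0.02355
At α=0.05: p < α → reject H₀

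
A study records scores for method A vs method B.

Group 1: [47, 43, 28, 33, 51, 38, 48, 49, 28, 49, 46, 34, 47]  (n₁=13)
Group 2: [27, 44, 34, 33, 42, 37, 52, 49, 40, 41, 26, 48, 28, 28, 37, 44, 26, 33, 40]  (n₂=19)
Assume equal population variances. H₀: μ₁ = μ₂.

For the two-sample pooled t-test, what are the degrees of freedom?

df = n₁ + n₂ − 2 = 13 + 19 − 2 = 30

degrees of freedom = 30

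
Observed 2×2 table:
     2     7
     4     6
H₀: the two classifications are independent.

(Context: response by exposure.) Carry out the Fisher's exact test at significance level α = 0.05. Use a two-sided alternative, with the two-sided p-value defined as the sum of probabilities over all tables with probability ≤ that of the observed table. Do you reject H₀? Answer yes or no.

Margins: r₁=9, r₂=10, c₁=6, c₂=13, n=19
p_obs = C(9,2)·C(10,4)/C(19,6); sum pmf over tables with pmf ≤ p_obs
p-value (two-sided) = 0.62848
At α=0.05: p ≥ α → fail to reject H₀

reject H₀: no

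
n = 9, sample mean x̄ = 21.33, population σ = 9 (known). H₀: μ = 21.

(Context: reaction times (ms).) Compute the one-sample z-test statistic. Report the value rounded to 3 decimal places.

SE = σ/√n = 9/√9 = 3.0000
z = (x̄−μ₀)/SE = (21.33−21)/3.0000 = 0.1100

test statistic = 0.110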